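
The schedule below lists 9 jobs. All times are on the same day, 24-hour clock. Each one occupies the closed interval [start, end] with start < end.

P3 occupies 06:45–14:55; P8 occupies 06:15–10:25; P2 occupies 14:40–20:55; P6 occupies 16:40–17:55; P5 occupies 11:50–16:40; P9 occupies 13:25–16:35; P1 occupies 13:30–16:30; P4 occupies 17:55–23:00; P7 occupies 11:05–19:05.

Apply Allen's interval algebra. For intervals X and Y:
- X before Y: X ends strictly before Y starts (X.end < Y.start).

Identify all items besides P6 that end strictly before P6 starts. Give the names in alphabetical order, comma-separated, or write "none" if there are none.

P1, P3, P8, P9

Target P6 = [16:40, 17:55].
P1 [13:30, 16:30] → before → yes.
P2 [14:40, 20:55] → contains → no.
P3 [06:45, 14:55] → before → yes.
P4 [17:55, 23:00] → met-by → no.
P5 [11:50, 16:40] → meets → no.
P7 [11:05, 19:05] → contains → no.
P8 [06:15, 10:25] → before → yes.
P9 [13:25, 16:35] → before → yes.
Result: P1, P3, P8, P9.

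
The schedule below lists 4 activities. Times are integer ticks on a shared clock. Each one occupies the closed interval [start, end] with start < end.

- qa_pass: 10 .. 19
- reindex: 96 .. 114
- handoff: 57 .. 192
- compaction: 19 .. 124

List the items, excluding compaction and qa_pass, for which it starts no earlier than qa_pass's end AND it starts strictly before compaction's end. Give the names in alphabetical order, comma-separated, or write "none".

Conditions: its start is no earlier than qa_pass's end (X.start >= 19) AND its start is strictly before compaction's end (X.start < 124).
handoff: start 57 >= 19? ✓; start 57 < 124? ✓ → yes.
reindex: start 96 >= 19? ✓; start 96 < 124? ✓ → yes.
Result: handoff, reindex.

handoff, reindex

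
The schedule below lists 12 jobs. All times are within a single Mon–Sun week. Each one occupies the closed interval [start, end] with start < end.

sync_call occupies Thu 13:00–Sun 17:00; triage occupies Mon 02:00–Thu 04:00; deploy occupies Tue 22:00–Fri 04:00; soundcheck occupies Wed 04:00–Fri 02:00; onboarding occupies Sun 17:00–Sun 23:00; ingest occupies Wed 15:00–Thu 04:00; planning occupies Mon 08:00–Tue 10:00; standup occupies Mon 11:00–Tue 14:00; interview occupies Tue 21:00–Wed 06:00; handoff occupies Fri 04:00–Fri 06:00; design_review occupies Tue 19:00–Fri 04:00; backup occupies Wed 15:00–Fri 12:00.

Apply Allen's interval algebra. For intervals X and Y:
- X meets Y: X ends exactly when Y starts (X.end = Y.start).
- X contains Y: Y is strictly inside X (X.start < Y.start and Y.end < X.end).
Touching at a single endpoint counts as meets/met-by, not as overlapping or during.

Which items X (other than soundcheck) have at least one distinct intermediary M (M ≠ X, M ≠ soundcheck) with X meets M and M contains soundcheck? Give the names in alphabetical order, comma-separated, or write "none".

none

Target soundcheck = [Wed 04:00, Fri 02:00].
Intermediaries M with M contains soundcheck: deploy, design_review.
Via deploy — items with X meets deploy: none.
Via design_review — items with X meets design_review: none.
Union: none.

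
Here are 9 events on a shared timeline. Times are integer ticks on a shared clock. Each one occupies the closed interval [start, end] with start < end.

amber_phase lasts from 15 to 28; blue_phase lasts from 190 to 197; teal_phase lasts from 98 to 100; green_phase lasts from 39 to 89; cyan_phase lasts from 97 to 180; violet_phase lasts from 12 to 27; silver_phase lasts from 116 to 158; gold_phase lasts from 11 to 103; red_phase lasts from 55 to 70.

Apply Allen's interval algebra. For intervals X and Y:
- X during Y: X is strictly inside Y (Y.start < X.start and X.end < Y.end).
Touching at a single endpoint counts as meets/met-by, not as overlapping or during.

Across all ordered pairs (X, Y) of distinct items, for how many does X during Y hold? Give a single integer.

8

Checking all 72 ordered pairs for relation 'during'; matching pairs in alphabetical order:
(amber_phase, gold_phase): amber_phase during gold_phase ✓
(green_phase, gold_phase): green_phase during gold_phase ✓
(red_phase, gold_phase): red_phase during gold_phase ✓
(red_phase, green_phase): red_phase during green_phase ✓
(silver_phase, cyan_phase): silver_phase during cyan_phase ✓
(teal_phase, cyan_phase): teal_phase during cyan_phase ✓
(teal_phase, gold_phase): teal_phase during gold_phase ✓
(violet_phase, gold_phase): violet_phase during gold_phase ✓
Count: 8.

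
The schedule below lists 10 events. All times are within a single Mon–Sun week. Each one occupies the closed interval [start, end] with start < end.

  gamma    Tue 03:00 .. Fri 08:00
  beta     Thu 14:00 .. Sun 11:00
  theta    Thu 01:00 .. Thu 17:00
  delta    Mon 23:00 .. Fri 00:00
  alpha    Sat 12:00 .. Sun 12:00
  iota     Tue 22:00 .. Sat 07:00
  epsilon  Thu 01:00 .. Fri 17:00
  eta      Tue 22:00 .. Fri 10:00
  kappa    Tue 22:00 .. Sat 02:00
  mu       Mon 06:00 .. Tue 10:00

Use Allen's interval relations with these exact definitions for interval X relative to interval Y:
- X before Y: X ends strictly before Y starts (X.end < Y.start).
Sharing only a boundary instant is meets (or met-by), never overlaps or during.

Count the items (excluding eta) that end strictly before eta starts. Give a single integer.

1

Target eta = [Tue 22:00, Fri 10:00].
alpha [Sat 12:00, Sun 12:00] → after → no.
beta [Thu 14:00, Sun 11:00] → overlapped-by → no.
delta [Mon 23:00, Fri 00:00] → overlaps → no.
epsilon [Thu 01:00, Fri 17:00] → overlapped-by → no.
gamma [Tue 03:00, Fri 08:00] → overlaps → no.
iota [Tue 22:00, Sat 07:00] → started-by → no.
kappa [Tue 22:00, Sat 02:00] → started-by → no.
mu [Mon 06:00, Tue 10:00] → before → counts.
theta [Thu 01:00, Thu 17:00] → during → no.
Total: 1.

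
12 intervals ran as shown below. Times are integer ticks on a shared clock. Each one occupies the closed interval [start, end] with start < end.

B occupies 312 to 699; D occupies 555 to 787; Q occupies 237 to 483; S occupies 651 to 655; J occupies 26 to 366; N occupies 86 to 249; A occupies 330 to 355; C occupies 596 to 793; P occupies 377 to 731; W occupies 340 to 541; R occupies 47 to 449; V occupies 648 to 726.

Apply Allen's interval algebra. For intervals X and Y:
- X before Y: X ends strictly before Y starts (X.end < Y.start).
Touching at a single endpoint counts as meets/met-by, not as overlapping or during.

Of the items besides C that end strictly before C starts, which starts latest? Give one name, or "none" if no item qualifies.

W

Target C = [596, 793].
A [330, 355] → before → candidate.
B [312, 699] → overlaps → excluded.
D [555, 787] → overlaps → excluded.
J [26, 366] → before → candidate.
N [86, 249] → before → candidate.
P [377, 731] → overlaps → excluded.
Q [237, 483] → before → candidate.
R [47, 449] → before → candidate.
S [651, 655] → during → excluded.
V [648, 726] → during → excluded.
W [340, 541] → before → candidate.
Among candidates, latest start is 340 → W.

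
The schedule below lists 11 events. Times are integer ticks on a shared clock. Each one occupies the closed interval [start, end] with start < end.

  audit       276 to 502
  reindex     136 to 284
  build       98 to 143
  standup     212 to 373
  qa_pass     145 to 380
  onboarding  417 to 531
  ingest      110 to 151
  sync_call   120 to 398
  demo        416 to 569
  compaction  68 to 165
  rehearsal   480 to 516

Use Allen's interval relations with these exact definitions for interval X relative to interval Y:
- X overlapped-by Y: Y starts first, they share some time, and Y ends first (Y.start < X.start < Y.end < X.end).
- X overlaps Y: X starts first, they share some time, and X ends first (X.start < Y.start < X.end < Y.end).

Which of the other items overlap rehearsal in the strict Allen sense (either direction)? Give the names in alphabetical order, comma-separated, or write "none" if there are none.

audit

Target rehearsal = [480, 516].
audit [276, 502] → overlaps → yes.
build [98, 143] → before → no.
compaction [68, 165] → before → no.
demo [416, 569] → contains → no.
ingest [110, 151] → before → no.
onboarding [417, 531] → contains → no.
qa_pass [145, 380] → before → no.
reindex [136, 284] → before → no.
standup [212, 373] → before → no.
sync_call [120, 398] → before → no.
Result: audit.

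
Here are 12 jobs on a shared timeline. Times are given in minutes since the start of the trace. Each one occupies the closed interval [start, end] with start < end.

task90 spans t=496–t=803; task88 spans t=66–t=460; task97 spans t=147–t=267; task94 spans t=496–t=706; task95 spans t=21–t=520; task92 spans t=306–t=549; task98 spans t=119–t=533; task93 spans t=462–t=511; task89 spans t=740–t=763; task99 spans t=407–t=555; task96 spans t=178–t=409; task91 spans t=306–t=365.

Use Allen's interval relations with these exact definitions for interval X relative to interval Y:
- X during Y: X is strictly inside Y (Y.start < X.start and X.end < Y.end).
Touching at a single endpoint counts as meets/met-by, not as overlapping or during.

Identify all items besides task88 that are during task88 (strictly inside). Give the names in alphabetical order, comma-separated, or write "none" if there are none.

Target task88 = [t=66, t=460].
task89 [t=740, t=763] → after → no.
task90 [t=496, t=803] → after → no.
task91 [t=306, t=365] → during → yes.
task92 [t=306, t=549] → overlapped-by → no.
task93 [t=462, t=511] → after → no.
task94 [t=496, t=706] → after → no.
task95 [t=21, t=520] → contains → no.
task96 [t=178, t=409] → during → yes.
task97 [t=147, t=267] → during → yes.
task98 [t=119, t=533] → overlapped-by → no.
task99 [t=407, t=555] → overlapped-by → no.
Result: task91, task96, task97.

task91, task96, task97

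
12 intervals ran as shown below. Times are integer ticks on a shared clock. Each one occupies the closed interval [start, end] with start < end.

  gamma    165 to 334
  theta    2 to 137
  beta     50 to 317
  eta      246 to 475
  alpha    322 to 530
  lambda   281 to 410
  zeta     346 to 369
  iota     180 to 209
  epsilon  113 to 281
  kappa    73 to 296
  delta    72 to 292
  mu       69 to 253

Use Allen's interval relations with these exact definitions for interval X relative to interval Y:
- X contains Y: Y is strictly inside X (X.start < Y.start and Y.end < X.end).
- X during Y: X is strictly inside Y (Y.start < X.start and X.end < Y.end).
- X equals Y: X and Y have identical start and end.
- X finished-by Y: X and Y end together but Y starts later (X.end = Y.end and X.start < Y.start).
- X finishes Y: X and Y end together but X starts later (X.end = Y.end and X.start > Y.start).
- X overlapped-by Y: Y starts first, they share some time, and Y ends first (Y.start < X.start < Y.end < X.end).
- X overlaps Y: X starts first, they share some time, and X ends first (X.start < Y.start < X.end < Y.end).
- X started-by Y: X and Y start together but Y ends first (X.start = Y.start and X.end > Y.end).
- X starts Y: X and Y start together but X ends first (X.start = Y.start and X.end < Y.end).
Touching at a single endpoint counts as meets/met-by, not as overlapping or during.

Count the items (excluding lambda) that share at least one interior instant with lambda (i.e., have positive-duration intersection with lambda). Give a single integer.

Target lambda = [281, 410].
alpha [322, 530] → overlapped-by → counts.
beta [50, 317] → overlaps → counts.
delta [72, 292] → overlaps → counts.
epsilon [113, 281] → meets → no.
eta [246, 475] → contains → counts.
gamma [165, 334] → overlaps → counts.
iota [180, 209] → before → no.
kappa [73, 296] → overlaps → counts.
mu [69, 253] → before → no.
theta [2, 137] → before → no.
zeta [346, 369] → during → counts.
Total: 7.

7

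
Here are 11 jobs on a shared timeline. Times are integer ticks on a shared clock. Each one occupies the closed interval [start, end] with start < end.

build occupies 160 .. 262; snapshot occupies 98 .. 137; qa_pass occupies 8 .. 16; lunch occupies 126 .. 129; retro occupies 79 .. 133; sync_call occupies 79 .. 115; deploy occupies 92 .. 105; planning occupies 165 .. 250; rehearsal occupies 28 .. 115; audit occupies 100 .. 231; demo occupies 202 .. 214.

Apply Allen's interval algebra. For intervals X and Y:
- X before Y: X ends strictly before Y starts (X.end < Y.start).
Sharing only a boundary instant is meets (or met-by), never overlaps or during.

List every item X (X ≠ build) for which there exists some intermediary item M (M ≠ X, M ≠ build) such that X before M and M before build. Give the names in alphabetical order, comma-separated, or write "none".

deploy, qa_pass, rehearsal, sync_call

Target build = [160, 262].
Intermediaries M with M before build: deploy, lunch, qa_pass, rehearsal, retro, snapshot, sync_call.
Via deploy — items with X before deploy: qa_pass.
Via lunch — items with X before lunch: deploy, qa_pass, rehearsal, sync_call.
Via qa_pass — items with X before qa_pass: none.
Via rehearsal — items with X before rehearsal: qa_pass.
Via retro — items with X before retro: qa_pass.
Via snapshot — items with X before snapshot: qa_pass.
Via sync_call — items with X before sync_call: qa_pass.
Union: deploy, qa_pass, rehearsal, sync_call.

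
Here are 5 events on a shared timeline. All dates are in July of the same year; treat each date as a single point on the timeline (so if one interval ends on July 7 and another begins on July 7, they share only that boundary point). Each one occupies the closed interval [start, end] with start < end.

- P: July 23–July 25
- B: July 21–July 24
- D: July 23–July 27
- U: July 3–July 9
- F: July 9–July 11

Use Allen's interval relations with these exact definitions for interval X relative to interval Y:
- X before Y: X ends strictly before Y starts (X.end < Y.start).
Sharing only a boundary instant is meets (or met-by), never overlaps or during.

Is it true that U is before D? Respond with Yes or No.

Yes

U = [July 3, July 9], D = [July 23, July 27].
Actual relation of U to D: before.
Asked whether 'before' holds → Yes.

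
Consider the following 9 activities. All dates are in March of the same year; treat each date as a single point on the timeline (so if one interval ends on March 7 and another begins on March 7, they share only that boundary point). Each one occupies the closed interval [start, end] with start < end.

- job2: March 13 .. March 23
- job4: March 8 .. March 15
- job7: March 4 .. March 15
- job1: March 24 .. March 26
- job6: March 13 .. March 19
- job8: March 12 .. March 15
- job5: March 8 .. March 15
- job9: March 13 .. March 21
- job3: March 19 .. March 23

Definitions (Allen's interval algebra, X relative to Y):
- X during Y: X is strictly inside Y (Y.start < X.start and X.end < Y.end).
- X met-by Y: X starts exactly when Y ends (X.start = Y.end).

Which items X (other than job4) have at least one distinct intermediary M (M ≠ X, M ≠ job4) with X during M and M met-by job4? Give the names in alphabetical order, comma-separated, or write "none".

none

Target job4 = [March 8, March 15].
Intermediaries M with M met-by job4: none.
Union: none.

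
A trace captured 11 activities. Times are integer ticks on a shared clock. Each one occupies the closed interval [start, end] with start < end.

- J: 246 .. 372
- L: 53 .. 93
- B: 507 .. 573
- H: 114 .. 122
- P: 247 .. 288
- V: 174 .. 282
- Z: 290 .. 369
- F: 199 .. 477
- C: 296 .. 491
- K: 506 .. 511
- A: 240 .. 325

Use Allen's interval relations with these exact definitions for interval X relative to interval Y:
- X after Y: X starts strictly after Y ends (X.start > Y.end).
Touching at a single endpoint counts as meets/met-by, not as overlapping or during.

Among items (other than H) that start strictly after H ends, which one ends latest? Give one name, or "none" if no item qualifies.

Target H = [114, 122].
A [240, 325] → after → candidate.
B [507, 573] → after → candidate.
C [296, 491] → after → candidate.
F [199, 477] → after → candidate.
J [246, 372] → after → candidate.
K [506, 511] → after → candidate.
L [53, 93] → before → excluded.
P [247, 288] → after → candidate.
V [174, 282] → after → candidate.
Z [290, 369] → after → candidate.
Among candidates, latest end is 573 → B.

B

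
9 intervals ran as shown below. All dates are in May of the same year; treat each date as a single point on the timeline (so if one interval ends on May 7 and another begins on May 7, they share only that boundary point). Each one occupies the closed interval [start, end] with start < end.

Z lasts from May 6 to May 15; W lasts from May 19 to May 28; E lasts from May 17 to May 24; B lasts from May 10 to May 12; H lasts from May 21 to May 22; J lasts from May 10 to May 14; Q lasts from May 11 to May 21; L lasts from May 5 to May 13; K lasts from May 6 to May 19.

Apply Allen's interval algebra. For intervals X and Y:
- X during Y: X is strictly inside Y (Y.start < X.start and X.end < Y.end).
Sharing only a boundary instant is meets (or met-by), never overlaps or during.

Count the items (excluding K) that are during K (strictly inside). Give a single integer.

2

Target K = [May 6, May 19].
B [May 10, May 12] → during → counts.
E [May 17, May 24] → overlapped-by → no.
H [May 21, May 22] → after → no.
J [May 10, May 14] → during → counts.
L [May 5, May 13] → overlaps → no.
Q [May 11, May 21] → overlapped-by → no.
W [May 19, May 28] → met-by → no.
Z [May 6, May 15] → starts → no.
Total: 2.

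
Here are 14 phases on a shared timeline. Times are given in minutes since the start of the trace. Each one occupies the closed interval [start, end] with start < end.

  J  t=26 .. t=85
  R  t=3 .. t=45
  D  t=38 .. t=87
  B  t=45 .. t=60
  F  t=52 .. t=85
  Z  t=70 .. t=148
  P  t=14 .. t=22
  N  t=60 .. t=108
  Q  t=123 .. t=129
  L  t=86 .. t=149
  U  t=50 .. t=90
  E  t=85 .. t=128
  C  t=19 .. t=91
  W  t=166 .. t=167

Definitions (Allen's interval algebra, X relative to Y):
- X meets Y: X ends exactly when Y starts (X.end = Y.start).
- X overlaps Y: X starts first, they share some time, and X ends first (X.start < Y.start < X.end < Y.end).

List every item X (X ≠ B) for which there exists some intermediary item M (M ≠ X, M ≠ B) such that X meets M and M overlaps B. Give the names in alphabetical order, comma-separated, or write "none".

Target B = [t=45, t=60].
Intermediaries M with M overlaps B: none.
Union: none.

none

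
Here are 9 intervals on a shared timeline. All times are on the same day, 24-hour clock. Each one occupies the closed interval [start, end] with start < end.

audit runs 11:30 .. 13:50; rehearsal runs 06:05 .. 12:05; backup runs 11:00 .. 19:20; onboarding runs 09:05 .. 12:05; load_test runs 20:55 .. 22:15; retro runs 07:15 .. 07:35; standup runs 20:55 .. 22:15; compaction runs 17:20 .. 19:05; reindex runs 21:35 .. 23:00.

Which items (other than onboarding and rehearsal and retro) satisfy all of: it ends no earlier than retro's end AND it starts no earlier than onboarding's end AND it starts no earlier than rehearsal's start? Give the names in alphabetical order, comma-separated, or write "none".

compaction, load_test, reindex, standup

Conditions: its end is no earlier than retro's end (X.end >= 07:35) AND its start is no earlier than onboarding's end (X.start >= 12:05) AND its start is no earlier than rehearsal's start (X.start >= 06:05).
audit: end 13:50 >= 07:35? ✓; start 11:30 >= 12:05? ✗; start 11:30 >= 06:05? ✓ → no.
backup: end 19:20 >= 07:35? ✓; start 11:00 >= 12:05? ✗; start 11:00 >= 06:05? ✓ → no.
compaction: end 19:05 >= 07:35? ✓; start 17:20 >= 12:05? ✓; start 17:20 >= 06:05? ✓ → yes.
load_test: end 22:15 >= 07:35? ✓; start 20:55 >= 12:05? ✓; start 20:55 >= 06:05? ✓ → yes.
reindex: end 23:00 >= 07:35? ✓; start 21:35 >= 12:05? ✓; start 21:35 >= 06:05? ✓ → yes.
standup: end 22:15 >= 07:35? ✓; start 20:55 >= 12:05? ✓; start 20:55 >= 06:05? ✓ → yes.
Result: compaction, load_test, reindex, standup.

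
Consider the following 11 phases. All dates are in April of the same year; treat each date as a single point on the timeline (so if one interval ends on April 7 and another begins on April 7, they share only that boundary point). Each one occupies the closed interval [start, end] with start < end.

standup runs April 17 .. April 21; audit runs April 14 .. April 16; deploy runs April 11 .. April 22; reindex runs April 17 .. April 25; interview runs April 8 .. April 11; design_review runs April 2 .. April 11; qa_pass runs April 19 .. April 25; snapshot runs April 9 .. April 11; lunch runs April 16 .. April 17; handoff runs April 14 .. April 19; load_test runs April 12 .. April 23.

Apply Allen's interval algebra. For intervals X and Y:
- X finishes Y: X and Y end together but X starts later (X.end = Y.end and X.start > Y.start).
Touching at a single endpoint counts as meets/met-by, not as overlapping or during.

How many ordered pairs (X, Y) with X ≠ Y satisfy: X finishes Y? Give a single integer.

Checking all 110 ordered pairs for relation 'finishes'; matching pairs in alphabetical order:
(interview, design_review): interview finishes design_review ✓
(qa_pass, reindex): qa_pass finishes reindex ✓
(snapshot, design_review): snapshot finishes design_review ✓
(snapshot, interview): snapshot finishes interview ✓
Count: 4.

4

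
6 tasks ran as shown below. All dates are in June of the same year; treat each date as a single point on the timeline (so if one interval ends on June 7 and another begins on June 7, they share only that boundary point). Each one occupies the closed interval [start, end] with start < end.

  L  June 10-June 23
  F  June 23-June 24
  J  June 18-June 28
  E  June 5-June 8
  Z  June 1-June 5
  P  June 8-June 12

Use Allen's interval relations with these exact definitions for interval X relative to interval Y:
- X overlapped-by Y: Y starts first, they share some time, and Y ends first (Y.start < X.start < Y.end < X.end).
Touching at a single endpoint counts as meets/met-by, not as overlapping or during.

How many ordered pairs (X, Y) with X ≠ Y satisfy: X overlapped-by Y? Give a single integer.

Checking all 30 ordered pairs for relation 'overlapped-by'; matching pairs in alphabetical order:
(J, L): J overlapped-by L ✓
(L, P): L overlapped-by P ✓
Count: 2.

2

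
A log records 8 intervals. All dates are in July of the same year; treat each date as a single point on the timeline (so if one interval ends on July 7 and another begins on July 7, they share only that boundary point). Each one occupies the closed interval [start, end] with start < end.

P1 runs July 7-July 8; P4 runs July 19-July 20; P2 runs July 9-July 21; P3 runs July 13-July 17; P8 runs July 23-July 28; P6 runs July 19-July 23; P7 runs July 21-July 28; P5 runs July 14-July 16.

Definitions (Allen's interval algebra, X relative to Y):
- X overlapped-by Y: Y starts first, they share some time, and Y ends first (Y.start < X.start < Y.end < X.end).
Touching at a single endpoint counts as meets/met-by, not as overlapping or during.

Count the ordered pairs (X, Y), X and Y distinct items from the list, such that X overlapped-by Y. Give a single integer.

2

Checking all 56 ordered pairs for relation 'overlapped-by'; matching pairs in alphabetical order:
(P6, P2): P6 overlapped-by P2 ✓
(P7, P6): P7 overlapped-by P6 ✓
Count: 2.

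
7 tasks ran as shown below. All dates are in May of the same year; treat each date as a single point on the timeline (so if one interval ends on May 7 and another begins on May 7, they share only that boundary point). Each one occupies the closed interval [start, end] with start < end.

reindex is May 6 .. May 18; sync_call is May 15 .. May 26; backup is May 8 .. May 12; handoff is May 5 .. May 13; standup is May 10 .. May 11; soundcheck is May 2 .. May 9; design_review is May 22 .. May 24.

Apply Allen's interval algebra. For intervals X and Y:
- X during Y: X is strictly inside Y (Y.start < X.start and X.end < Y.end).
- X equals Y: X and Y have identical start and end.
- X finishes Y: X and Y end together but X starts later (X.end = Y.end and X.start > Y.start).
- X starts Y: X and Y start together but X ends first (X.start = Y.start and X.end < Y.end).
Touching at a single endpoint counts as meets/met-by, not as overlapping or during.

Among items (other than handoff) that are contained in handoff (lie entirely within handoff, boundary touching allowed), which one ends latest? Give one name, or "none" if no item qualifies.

Target handoff = [May 5, May 13].
backup [May 8, May 12] → during → candidate.
design_review [May 22, May 24] → after → excluded.
reindex [May 6, May 18] → overlapped-by → excluded.
soundcheck [May 2, May 9] → overlaps → excluded.
standup [May 10, May 11] → during → candidate.
sync_call [May 15, May 26] → after → excluded.
Among candidates, latest end is May 12 → backup.

backup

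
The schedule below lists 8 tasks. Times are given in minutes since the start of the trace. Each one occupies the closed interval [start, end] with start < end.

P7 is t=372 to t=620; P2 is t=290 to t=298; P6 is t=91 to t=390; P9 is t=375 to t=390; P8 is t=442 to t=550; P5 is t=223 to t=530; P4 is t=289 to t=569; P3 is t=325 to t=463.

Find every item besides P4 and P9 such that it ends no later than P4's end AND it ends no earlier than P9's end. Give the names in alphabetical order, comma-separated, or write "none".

P3, P5, P6, P8

Conditions: its end is no later than P4's end (X.end <= t=569) AND its end is no earlier than P9's end (X.end >= t=390).
P2: end t=298 <= t=569? ✓; end t=298 >= t=390? ✗ → no.
P3: end t=463 <= t=569? ✓; end t=463 >= t=390? ✓ → yes.
P5: end t=530 <= t=569? ✓; end t=530 >= t=390? ✓ → yes.
P6: end t=390 <= t=569? ✓; end t=390 >= t=390? ✓ → yes.
P7: end t=620 <= t=569? ✗; end t=620 >= t=390? ✓ → no.
P8: end t=550 <= t=569? ✓; end t=550 >= t=390? ✓ → yes.
Result: P3, P5, P6, P8.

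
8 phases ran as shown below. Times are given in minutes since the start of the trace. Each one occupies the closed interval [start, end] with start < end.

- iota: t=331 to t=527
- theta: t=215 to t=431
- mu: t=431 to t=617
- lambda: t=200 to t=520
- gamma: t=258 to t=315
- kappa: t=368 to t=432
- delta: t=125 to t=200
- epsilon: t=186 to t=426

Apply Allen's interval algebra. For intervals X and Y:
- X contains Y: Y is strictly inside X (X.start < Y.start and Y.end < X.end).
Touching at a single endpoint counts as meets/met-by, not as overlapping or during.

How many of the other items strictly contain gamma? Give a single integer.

Target gamma = [t=258, t=315].
delta [t=125, t=200] → before → no.
epsilon [t=186, t=426] → contains → counts.
iota [t=331, t=527] → after → no.
kappa [t=368, t=432] → after → no.
lambda [t=200, t=520] → contains → counts.
mu [t=431, t=617] → after → no.
theta [t=215, t=431] → contains → counts.
Total: 3.

3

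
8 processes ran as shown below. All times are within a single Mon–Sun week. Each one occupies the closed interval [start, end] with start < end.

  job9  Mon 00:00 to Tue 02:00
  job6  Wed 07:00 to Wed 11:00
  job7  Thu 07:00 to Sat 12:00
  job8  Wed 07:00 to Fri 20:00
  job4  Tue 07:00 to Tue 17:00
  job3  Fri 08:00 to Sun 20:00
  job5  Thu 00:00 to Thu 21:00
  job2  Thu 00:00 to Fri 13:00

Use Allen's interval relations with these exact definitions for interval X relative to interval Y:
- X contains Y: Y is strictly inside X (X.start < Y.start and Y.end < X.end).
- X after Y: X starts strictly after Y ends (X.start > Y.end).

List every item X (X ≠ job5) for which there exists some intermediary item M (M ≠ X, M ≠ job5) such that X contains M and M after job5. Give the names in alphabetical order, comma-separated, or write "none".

Target job5 = [Thu 00:00, Thu 21:00].
Intermediaries M with M after job5: job3.
Via job3 — items with X contains job3: none.
Union: none.

none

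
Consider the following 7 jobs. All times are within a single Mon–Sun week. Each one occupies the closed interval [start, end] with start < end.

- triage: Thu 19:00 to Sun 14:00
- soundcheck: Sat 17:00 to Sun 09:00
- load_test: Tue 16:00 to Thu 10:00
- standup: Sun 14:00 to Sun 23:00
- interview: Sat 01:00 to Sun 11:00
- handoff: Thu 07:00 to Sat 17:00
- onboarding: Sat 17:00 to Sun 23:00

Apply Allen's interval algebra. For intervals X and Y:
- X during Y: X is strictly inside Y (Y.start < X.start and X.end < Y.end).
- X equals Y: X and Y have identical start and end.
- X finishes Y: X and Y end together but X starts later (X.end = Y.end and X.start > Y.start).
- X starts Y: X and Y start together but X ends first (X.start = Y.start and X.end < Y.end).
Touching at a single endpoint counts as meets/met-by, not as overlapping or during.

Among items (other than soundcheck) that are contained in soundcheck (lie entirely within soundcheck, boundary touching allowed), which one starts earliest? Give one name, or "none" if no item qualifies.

none

Target soundcheck = [Sat 17:00, Sun 09:00].
handoff [Thu 07:00, Sat 17:00] → meets → excluded.
interview [Sat 01:00, Sun 11:00] → contains → excluded.
load_test [Tue 16:00, Thu 10:00] → before → excluded.
onboarding [Sat 17:00, Sun 23:00] → started-by → excluded.
standup [Sun 14:00, Sun 23:00] → after → excluded.
triage [Thu 19:00, Sun 14:00] → contains → excluded.
No candidates → none.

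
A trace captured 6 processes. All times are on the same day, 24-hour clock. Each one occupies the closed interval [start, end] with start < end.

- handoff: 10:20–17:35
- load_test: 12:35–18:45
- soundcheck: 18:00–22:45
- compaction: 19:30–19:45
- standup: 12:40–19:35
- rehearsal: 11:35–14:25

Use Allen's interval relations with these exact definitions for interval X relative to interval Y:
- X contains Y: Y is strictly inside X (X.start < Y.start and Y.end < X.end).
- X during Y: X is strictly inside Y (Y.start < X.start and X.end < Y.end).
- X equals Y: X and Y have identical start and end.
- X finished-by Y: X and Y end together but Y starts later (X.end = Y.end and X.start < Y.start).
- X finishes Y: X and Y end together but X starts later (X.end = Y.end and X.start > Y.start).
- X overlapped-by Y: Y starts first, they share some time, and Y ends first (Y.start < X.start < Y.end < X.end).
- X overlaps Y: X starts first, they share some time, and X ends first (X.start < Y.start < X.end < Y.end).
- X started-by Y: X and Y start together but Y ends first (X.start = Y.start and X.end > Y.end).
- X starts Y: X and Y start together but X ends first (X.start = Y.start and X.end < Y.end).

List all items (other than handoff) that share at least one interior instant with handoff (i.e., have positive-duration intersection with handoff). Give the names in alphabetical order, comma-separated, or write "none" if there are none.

load_test, rehearsal, standup

Target handoff = [10:20, 17:35].
compaction [19:30, 19:45] → after → no.
load_test [12:35, 18:45] → overlapped-by → yes.
rehearsal [11:35, 14:25] → during → yes.
soundcheck [18:00, 22:45] → after → no.
standup [12:40, 19:35] → overlapped-by → yes.
Result: load_test, rehearsal, standup.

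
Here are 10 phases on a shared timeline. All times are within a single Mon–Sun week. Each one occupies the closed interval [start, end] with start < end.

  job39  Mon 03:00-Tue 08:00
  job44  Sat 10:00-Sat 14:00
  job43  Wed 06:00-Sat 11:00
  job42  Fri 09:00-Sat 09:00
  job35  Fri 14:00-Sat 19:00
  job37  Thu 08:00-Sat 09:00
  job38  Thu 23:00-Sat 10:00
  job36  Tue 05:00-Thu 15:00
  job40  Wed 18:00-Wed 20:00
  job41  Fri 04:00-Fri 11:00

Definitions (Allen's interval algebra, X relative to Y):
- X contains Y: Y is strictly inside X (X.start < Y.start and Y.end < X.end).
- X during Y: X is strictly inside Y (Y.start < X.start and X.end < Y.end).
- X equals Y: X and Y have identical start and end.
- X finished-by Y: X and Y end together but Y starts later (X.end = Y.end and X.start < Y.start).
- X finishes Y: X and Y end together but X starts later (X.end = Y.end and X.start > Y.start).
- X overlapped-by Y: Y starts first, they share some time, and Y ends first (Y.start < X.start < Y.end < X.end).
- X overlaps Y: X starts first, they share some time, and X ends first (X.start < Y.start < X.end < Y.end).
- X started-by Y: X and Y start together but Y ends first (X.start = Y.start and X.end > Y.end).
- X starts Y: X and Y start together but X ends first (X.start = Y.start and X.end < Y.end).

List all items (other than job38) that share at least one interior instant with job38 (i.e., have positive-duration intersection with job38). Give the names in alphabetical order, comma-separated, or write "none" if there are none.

Target job38 = [Thu 23:00, Sat 10:00].
job35 [Fri 14:00, Sat 19:00] → overlapped-by → yes.
job36 [Tue 05:00, Thu 15:00] → before → no.
job37 [Thu 08:00, Sat 09:00] → overlaps → yes.
job39 [Mon 03:00, Tue 08:00] → before → no.
job40 [Wed 18:00, Wed 20:00] → before → no.
job41 [Fri 04:00, Fri 11:00] → during → yes.
job42 [Fri 09:00, Sat 09:00] → during → yes.
job43 [Wed 06:00, Sat 11:00] → contains → yes.
job44 [Sat 10:00, Sat 14:00] → met-by → no.
Result: job35, job37, job41, job42, job43.

job35, job37, job41, job42, job43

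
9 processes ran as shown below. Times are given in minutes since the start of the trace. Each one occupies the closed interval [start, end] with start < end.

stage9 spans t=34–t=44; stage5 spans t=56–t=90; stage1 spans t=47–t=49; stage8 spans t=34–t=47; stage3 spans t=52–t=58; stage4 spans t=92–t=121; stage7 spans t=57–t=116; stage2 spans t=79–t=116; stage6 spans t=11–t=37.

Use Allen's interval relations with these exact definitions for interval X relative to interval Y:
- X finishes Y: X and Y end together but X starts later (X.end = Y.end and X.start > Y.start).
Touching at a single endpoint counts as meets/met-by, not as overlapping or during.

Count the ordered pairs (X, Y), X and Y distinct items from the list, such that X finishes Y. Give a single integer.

Checking all 72 ordered pairs for relation 'finishes'; matching pairs in alphabetical order:
(stage2, stage7): stage2 finishes stage7 ✓
Count: 1.

1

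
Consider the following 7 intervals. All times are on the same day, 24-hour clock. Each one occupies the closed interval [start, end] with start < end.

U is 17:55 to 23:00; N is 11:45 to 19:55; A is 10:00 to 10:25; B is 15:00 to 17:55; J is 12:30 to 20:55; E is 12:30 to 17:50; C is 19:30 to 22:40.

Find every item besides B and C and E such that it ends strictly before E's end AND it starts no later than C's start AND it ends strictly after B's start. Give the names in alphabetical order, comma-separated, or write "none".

none

Conditions: its end is strictly before E's end (X.end < 17:50) AND its start is no later than C's start (X.start <= 19:30) AND its end is strictly after B's start (X.end > 15:00).
A: end 10:25 < 17:50? ✓; start 10:00 <= 19:30? ✓; end 10:25 > 15:00? ✗ → no.
J: end 20:55 < 17:50? ✗; start 12:30 <= 19:30? ✓; end 20:55 > 15:00? ✓ → no.
N: end 19:55 < 17:50? ✗; start 11:45 <= 19:30? ✓; end 19:55 > 15:00? ✓ → no.
U: end 23:00 < 17:50? ✗; start 17:55 <= 19:30? ✓; end 23:00 > 15:00? ✓ → no.
Result: none.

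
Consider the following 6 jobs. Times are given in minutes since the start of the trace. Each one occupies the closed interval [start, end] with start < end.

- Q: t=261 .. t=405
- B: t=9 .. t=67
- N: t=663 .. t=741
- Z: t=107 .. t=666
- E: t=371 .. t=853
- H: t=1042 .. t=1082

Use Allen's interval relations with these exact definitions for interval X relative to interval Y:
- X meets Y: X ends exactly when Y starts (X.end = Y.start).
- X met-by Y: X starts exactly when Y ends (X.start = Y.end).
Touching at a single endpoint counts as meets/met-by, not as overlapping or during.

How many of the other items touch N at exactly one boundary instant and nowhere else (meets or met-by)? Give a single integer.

Target N = [t=663, t=741].
B [t=9, t=67] → before → no.
E [t=371, t=853] → contains → no.
H [t=1042, t=1082] → after → no.
Q [t=261, t=405] → before → no.
Z [t=107, t=666] → overlaps → no.
Total: 0.

0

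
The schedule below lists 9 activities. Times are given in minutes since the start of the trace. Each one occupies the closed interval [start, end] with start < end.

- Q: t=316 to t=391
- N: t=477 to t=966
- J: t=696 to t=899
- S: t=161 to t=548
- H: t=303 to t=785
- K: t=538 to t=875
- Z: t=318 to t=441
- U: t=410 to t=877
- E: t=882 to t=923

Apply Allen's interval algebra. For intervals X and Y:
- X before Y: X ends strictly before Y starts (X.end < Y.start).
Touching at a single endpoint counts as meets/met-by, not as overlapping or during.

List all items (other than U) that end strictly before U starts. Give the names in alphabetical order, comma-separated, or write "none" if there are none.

Target U = [t=410, t=877].
E [t=882, t=923] → after → no.
H [t=303, t=785] → overlaps → no.
J [t=696, t=899] → overlapped-by → no.
K [t=538, t=875] → during → no.
N [t=477, t=966] → overlapped-by → no.
Q [t=316, t=391] → before → yes.
S [t=161, t=548] → overlaps → no.
Z [t=318, t=441] → overlaps → no.
Result: Q.

Q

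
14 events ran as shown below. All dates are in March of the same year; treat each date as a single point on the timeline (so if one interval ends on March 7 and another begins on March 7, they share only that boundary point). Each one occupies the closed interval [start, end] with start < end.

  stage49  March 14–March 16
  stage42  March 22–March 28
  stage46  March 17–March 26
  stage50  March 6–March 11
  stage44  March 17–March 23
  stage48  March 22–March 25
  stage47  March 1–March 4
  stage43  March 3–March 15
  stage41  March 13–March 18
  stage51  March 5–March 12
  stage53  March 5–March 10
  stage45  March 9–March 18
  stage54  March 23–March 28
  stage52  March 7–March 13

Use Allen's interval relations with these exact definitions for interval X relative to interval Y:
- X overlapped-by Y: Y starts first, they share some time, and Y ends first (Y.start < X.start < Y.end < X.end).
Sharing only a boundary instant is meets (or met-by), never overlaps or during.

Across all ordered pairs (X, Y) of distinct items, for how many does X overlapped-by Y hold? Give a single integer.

21

Checking all 182 ordered pairs for relation 'overlapped-by'; matching pairs in alphabetical order:
(stage41, stage43): stage41 overlapped-by stage43 ✓
(stage42, stage44): stage42 overlapped-by stage44 ✓
(stage42, stage46): stage42 overlapped-by stage46 ✓
(stage43, stage47): stage43 overlapped-by stage47 ✓
(stage44, stage41): stage44 overlapped-by stage41 ✓
(stage44, stage45): stage44 overlapped-by stage45 ✓
(stage45, stage43): stage45 overlapped-by stage43 ✓
(stage45, stage50): stage45 overlapped-by stage50 ✓
(stage45, stage51): stage45 overlapped-by stage51 ✓
(stage45, stage52): stage45 overlapped-by stage52 ✓
(stage45, stage53): stage45 overlapped-by stage53 ✓
(stage46, stage41): stage46 overlapped-by stage41 ✓
(stage46, stage45): stage46 overlapped-by stage45 ✓
(stage48, stage44): stage48 overlapped-by stage44 ✓
(stage49, stage43): stage49 overlapped-by stage43 ✓
(stage50, stage53): stage50 overlapped-by stage53 ✓
(stage52, stage50): stage52 overlapped-by stage50 ✓
(stage52, stage51): stage52 overlapped-by stage51 ✓
(stage52, stage53): stage52 overlapped-by stage53 ✓
(stage54, stage46): stage54 overlapped-by stage46 ✓
(stage54, stage48): stage54 overlapped-by stage48 ✓
Count: 21.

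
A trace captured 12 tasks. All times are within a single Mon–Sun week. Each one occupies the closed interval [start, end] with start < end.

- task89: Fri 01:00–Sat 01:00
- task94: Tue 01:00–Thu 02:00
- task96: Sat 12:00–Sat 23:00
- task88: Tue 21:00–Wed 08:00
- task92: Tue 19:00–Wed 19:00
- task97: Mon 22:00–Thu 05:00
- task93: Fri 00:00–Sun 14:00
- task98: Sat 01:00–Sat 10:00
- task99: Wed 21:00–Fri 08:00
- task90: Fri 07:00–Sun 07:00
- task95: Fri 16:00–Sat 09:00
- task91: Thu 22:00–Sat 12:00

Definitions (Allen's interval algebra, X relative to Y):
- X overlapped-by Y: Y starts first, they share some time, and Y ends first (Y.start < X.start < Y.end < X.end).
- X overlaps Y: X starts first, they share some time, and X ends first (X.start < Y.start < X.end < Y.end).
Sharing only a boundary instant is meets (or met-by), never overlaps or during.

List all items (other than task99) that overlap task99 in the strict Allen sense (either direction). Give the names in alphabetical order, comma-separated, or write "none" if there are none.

Target task99 = [Wed 21:00, Fri 08:00].
task88 [Tue 21:00, Wed 08:00] → before → no.
task89 [Fri 01:00, Sat 01:00] → overlapped-by → yes.
task90 [Fri 07:00, Sun 07:00] → overlapped-by → yes.
task91 [Thu 22:00, Sat 12:00] → overlapped-by → yes.
task92 [Tue 19:00, Wed 19:00] → before → no.
task93 [Fri 00:00, Sun 14:00] → overlapped-by → yes.
task94 [Tue 01:00, Thu 02:00] → overlaps → yes.
task95 [Fri 16:00, Sat 09:00] → after → no.
task96 [Sat 12:00, Sat 23:00] → after → no.
task97 [Mon 22:00, Thu 05:00] → overlaps → yes.
task98 [Sat 01:00, Sat 10:00] → after → no.
Result: task89, task90, task91, task93, task94, task97.

task89, task90, task91, task93, task94, task97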